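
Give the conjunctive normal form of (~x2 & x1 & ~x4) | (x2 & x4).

(~x2 | x4) & (x1 | x2) & (x1 | x4) & (~x4 | x2)

(~x2 & x1 & ~x4) | (x2 & x4)
≡ (~x2 | x2) & (~x2 | x4) & (x1 | x2) & (x1 | x4) & (~x4 | x2) & (~x4 | x4)   (distribute | over &)
≡ (~x2 | x4) & (x1 | x2) & (x1 | x4) & (~x4 | x2)   (simplify)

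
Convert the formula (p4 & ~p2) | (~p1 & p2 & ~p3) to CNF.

(p4 | ~p1) & (p4 | p2) & (p4 | ~p3) & (~p2 | ~p1) & (~p2 | ~p3)

(p4 & ~p2) | (~p1 & p2 & ~p3)
≡ (p4 | ~p1) & (p4 | p2) & (p4 | ~p3) & (~p2 | ~p1) & (~p2 | p2) & (~p2 | ~p3)
≡ (p4 | ~p1) & (p4 | p2) & (p4 | ~p3) & (~p2 | ~p1) & (~p2 | ~p3)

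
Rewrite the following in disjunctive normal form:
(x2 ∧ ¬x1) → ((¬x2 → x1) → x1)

(x2 ∧ ¬x1) → ((¬x2 → x1) → x1)
= ¬(x2 ∧ ¬x1) ∨ ((¬x2 → x1) → x1)   — eliminate →
= ¬(x2 ∧ ¬x1) ∨ ¬(¬x2 → x1) ∨ x1   — eliminate →
= ¬(x2 ∧ ¬x1) ∨ ¬(¬¬x2 ∨ x1) ∨ x1   — eliminate →
= ¬x2 ∨ ¬¬x1 ∨ ¬(¬¬x2 ∨ x1) ∨ x1   — De Morgan
= ¬x2 ∨ x1 ∨ ¬(¬¬x2 ∨ x1) ∨ x1   — double negation
= ¬x2 ∨ x1 ∨ (¬¬¬x2 ∧ ¬x1) ∨ x1   — De Morgan
= ¬x2 ∨ x1 ∨ (¬x2 ∧ ¬x1) ∨ x1   — double negation
= ¬x2 ∨ x1   — simplify

¬x2 ∨ x1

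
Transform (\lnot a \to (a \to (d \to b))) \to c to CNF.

(\lnot a \lor c) \land (a \lor c) \land (d \lor c) \land (\lnot b \lor c)

(\lnot a \to (a \to (d \to b))) \to c
≡ \lnot (\lnot a \to (a \to (d \to b))) \lor c   [eliminate \to]
≡ \lnot (\lnot \lnot a \lor (a \to (d \to b))) \lor c   [eliminate \to]
≡ \lnot (\lnot \lnot a \lor \lnot a \lor (d \to b)) \lor c   [eliminate \to]
≡ \lnot (\lnot \lnot a \lor \lnot a \lor \lnot d \lor b) \lor c   [eliminate \to]
≡ (\lnot \lnot \lnot a \land \lnot \lnot a \land \lnot \lnot d \land \lnot b) \lor c   [De Morgan]
≡ (\lnot a \land \lnot \lnot a \land \lnot \lnot d \land \lnot b) \lor c   [double negation]
≡ (\lnot a \land a \land \lnot \lnot d \land \lnot b) \lor c   [double negation]
≡ (\lnot a \land a \land d \land \lnot b) \lor c   [double negation]
≡ (\lnot a \lor c) \land (a \lor c) \land (d \lor c) \land (\lnot b \lor c)   [distribute \lor over \land]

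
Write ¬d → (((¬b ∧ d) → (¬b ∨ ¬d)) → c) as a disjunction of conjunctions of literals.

¬d → (((¬b ∧ d) → (¬b ∨ ¬d)) → c)
≡ ¬¬d ∨ (((¬b ∧ d) → (¬b ∨ ¬d)) → c)   [eliminate →]
≡ ¬¬d ∨ ¬((¬b ∧ d) → (¬b ∨ ¬d)) ∨ c   [eliminate →]
≡ ¬¬d ∨ ¬(¬(¬b ∧ d) ∨ ¬b ∨ ¬d) ∨ c   [eliminate →]
≡ d ∨ ¬(¬(¬b ∧ d) ∨ ¬b ∨ ¬d) ∨ c   [double negation]
≡ d ∨ (¬¬(¬b ∧ d) ∧ ¬¬b ∧ ¬¬d) ∨ c   [De Morgan]
≡ d ∨ (¬b ∧ d ∧ ¬¬b ∧ ¬¬d) ∨ c   [double negation]
≡ d ∨ (¬b ∧ d ∧ b ∧ ¬¬d) ∨ c   [double negation]
≡ d ∨ (¬b ∧ d ∧ b ∧ d) ∨ c   [double negation]
≡ d ∨ c   [simplify]

d ∨ c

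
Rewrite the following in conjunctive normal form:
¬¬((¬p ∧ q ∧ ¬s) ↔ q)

¬¬((¬p ∧ q ∧ ¬s) ↔ q)
≡ ¬¬(((¬p ∧ q ∧ ¬s) → q) ∧ (q → (¬p ∧ q ∧ ¬s)))
≡ ¬¬((¬(¬p ∧ q ∧ ¬s) ∨ q) ∧ (q → (¬p ∧ q ∧ ¬s)))
≡ ¬¬((¬(¬p ∧ q ∧ ¬s) ∨ q) ∧ (¬q ∨ (¬p ∧ q ∧ ¬s)))
≡ (¬(¬p ∧ q ∧ ¬s) ∨ q) ∧ (¬q ∨ (¬p ∧ q ∧ ¬s))
≡ (¬¬p ∨ ¬q ∨ ¬¬s ∨ q) ∧ (¬q ∨ (¬p ∧ q ∧ ¬s))
≡ (p ∨ ¬q ∨ ¬¬s ∨ q) ∧ (¬q ∨ (¬p ∧ q ∧ ¬s))
≡ (p ∨ ¬q ∨ s ∨ q) ∧ (¬q ∨ (¬p ∧ q ∧ ¬s))
≡ (p ∨ ¬q ∨ s ∨ q) ∧ (¬q ∨ ¬p) ∧ (¬q ∨ q) ∧ (¬q ∨ ¬s)
≡ (¬q ∨ ¬p) ∧ (¬q ∨ ¬s)

(¬q ∨ ¬p) ∧ (¬q ∨ ¬s)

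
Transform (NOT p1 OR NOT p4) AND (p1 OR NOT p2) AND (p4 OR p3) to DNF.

(NOT p1 OR NOT p4) AND (p1 OR NOT p2) AND (p4 OR p3)
= (NOT p1 AND p1 AND p4) OR (NOT p1 AND p1 AND p3) OR (NOT p1 AND NOT p2 AND p4) OR (NOT p1 AND NOT p2 AND p3) OR (NOT p4 AND p1 AND p4) OR (NOT p4 AND p1 AND p3) OR (NOT p4 AND NOT p2 AND p4) OR (NOT p4 AND NOT p2 AND p3)
= (NOT p1 AND NOT p2 AND p4) OR (NOT p1 AND NOT p2 AND p3) OR (NOT p4 AND p1 AND p3) OR (NOT p4 AND NOT p2 AND p3)

(NOT p1 AND NOT p2 AND p4) OR (NOT p1 AND NOT p2 AND p3) OR (NOT p4 AND p1 AND p3) OR (NOT p4 AND NOT p2 AND p3)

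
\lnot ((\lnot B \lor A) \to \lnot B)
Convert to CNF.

\lnot ((\lnot B \lor A) \to \lnot B)
≡ \lnot (\lnot (\lnot B \lor A) \lor \lnot B)   [eliminate \to]
≡ \lnot \lnot (\lnot B \lor A) \land \lnot \lnot B   [De Morgan]
≡ (\lnot B \lor A) \land \lnot \lnot B   [double negation]
≡ (\lnot B \lor A) \land B   [double negation]

(\lnot B \lor A) \land B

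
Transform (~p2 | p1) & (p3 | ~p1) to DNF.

(~p2 & p3) | (~p2 & ~p1) | (p1 & p3)

(~p2 | p1) & (p3 | ~p1)
= (~p2 & p3) | (~p2 & ~p1) | (p1 & p3) | (p1 & ~p1)   [distribute & over |]
= (~p2 & p3) | (~p2 & ~p1) | (p1 & p3)   [simplify]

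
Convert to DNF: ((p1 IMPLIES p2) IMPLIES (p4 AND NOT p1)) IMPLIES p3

(NOT p1 AND NOT p4) OR (p2 AND NOT p4) OR (p2 AND p1) OR p3

((p1 IMPLIES p2) IMPLIES (p4 AND NOT p1)) IMPLIES p3
⇔ NOT ((p1 IMPLIES p2) IMPLIES (p4 AND NOT p1)) OR p3
⇔ NOT (NOT (p1 IMPLIES p2) OR (p4 AND NOT p1)) OR p3
⇔ NOT (NOT (NOT p1 OR p2) OR (p4 AND NOT p1)) OR p3
⇔ (NOT NOT (NOT p1 OR p2) AND NOT (p4 AND NOT p1)) OR p3
⇔ ((NOT p1 OR p2) AND NOT (p4 AND NOT p1)) OR p3
⇔ ((NOT p1 OR p2) AND (NOT p4 OR NOT NOT p1)) OR p3
⇔ ((NOT p1 OR p2) AND (NOT p4 OR p1)) OR p3
⇔ (NOT p1 AND NOT p4) OR (NOT p1 AND p1) OR (p2 AND NOT p4) OR (p2 AND p1) OR p3
⇔ (NOT p1 AND NOT p4) OR (p2 AND NOT p4) OR (p2 AND p1) OR p3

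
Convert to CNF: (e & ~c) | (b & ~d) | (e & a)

(e | b) & (e | ~d) & (~c | b | a) & (~c | ~d | a)

(e & ~c) | (b & ~d) | (e & a)
= (e | b | e) & (e | b | a) & (e | ~d | e) & (e | ~d | a) & (~c | b | e) & (~c | b | a) & (~c | ~d | e) & (~c | ~d | a)
= (e | b) & (e | ~d) & (~c | b | a) & (~c | ~d | a)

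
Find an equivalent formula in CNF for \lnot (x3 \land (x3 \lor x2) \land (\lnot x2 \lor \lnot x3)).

\lnot x3 \lor x2

\lnot (x3 \land (x3 \lor x2) \land (\lnot x2 \lor \lnot x3))
= \lnot x3 \lor \lnot (x3 \lor x2) \lor \lnot (\lnot x2 \lor \lnot x3)   [De Morgan]
= \lnot x3 \lor (\lnot x3 \land \lnot x2) \lor \lnot (\lnot x2 \lor \lnot x3)   [De Morgan]
= \lnot x3 \lor (\lnot x3 \land \lnot x2) \lor (\lnot \lnot x2 \land \lnot \lnot x3)   [De Morgan]
= \lnot x3 \lor (\lnot x3 \land \lnot x2) \lor (x2 \land \lnot \lnot x3)   [double negation]
= \lnot x3 \lor (\lnot x3 \land \lnot x2) \lor (x2 \land x3)   [double negation]
= (\lnot x3 \lor \lnot x3 \lor x2) \land (\lnot x3 \lor \lnot x3 \lor x3) \land (\lnot x3 \lor \lnot x2 \lor x2) \land (\lnot x3 \lor \lnot x2 \lor x3)   [distribute \lor over \land]
= \lnot x3 \lor x2   [simplify]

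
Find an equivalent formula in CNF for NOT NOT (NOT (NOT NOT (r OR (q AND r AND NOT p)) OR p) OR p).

NOT NOT (NOT (NOT NOT (r OR (q AND r AND NOT p)) OR p) OR p)
≡ NOT (NOT NOT (r OR (q AND r AND NOT p)) OR p) OR p   (double negation)
≡ (NOT NOT NOT (r OR (q AND r AND NOT p)) AND NOT p) OR p   (De Morgan)
≡ (NOT (r OR (q AND r AND NOT p)) AND NOT p) OR p   (double negation)
≡ (NOT r AND NOT (q AND r AND NOT p) AND NOT p) OR p   (De Morgan)
≡ (NOT r AND (NOT q OR NOT r OR NOT NOT p) AND NOT p) OR p   (De Morgan)
≡ (NOT r AND (NOT q OR NOT r OR p) AND NOT p) OR p   (double negation)
≡ (NOT r OR p) AND (NOT q OR NOT r OR p OR p) AND (NOT p OR p)   (distribute OR over AND)
≡ NOT r OR p   (simplify)

NOT r OR p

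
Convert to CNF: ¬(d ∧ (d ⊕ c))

¬(d ∧ (d ⊕ c))
≡ ¬(d ∧ (d ∨ c) ∧ ¬(d ∧ c))   (expand ⊕)
≡ ¬d ∨ ¬(d ∨ c) ∨ ¬¬(d ∧ c)   (De Morgan)
≡ ¬d ∨ (¬d ∧ ¬c) ∨ ¬¬(d ∧ c)   (De Morgan)
≡ ¬d ∨ (¬d ∧ ¬c) ∨ (d ∧ c)   (double negation)
≡ (¬d ∨ ¬d ∨ d) ∧ (¬d ∨ ¬d ∨ c) ∧ (¬d ∨ ¬c ∨ d) ∧ (¬d ∨ ¬c ∨ c)   (distribute ∨ over ∧)
≡ ¬d ∨ c   (simplify)

¬d ∨ c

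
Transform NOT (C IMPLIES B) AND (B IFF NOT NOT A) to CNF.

NOT (C IMPLIES B) AND (B IFF NOT NOT A)
= NOT (NOT C OR B) AND (B IFF NOT NOT A)
= NOT (NOT C OR B) AND (B IMPLIES NOT NOT A) AND (NOT NOT A IMPLIES B)
= NOT (NOT C OR B) AND (NOT B OR NOT NOT A) AND (NOT NOT A IMPLIES B)
= NOT (NOT C OR B) AND (NOT B OR NOT NOT A) AND (NOT NOT NOT A OR B)
= NOT NOT C AND NOT B AND (NOT B OR NOT NOT A) AND (NOT NOT NOT A OR B)
= C AND NOT B AND (NOT B OR NOT NOT A) AND (NOT NOT NOT A OR B)
= C AND NOT B AND (NOT B OR A) AND (NOT NOT NOT A OR B)
= C AND NOT B AND (NOT B OR A) AND (NOT A OR B)
= C AND NOT B AND (NOT A OR B)

C AND NOT B AND (NOT A OR B)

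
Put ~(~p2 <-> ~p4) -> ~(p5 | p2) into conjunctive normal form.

(p2 | ~p4 | ~p5) & (p4 | ~p2)

~(~p2 <-> ~p4) -> ~(p5 | p2)
≡ ~~(~p2 <-> ~p4) | ~(p5 | p2)
≡ ~~((~p2 -> ~p4) & (~p4 -> ~p2)) | ~(p5 | p2)
≡ ~~((~~p2 | ~p4) & (~p4 -> ~p2)) | ~(p5 | p2)
≡ ~~((~~p2 | ~p4) & (~~p4 | ~p2)) | ~(p5 | p2)
≡ ((~~p2 | ~p4) & (~~p4 | ~p2)) | ~(p5 | p2)
≡ ((p2 | ~p4) & (~~p4 | ~p2)) | ~(p5 | p2)
≡ ((p2 | ~p4) & (p4 | ~p2)) | ~(p5 | p2)
≡ ((p2 | ~p4) & (p4 | ~p2)) | (~p5 & ~p2)
≡ (p2 | ~p4 | ~p5) & (p2 | ~p4 | ~p2) & (p4 | ~p2 | ~p5) & (p4 | ~p2 | ~p2)
≡ (p2 | ~p4 | ~p5) & (p4 | ~p2)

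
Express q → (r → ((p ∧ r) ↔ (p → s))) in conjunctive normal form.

(¬q ∨ ¬r ∨ ¬p ∨ s) ∧ (¬q ∨ ¬r ∨ p)

q → (r → ((p ∧ r) ↔ (p → s)))
≡ ¬q ∨ (r → ((p ∧ r) ↔ (p → s)))   [eliminate →]
≡ ¬q ∨ ¬r ∨ ((p ∧ r) ↔ (p → s))   [eliminate →]
≡ ¬q ∨ ¬r ∨ (((p ∧ r) → (p → s)) ∧ ((p → s) → (p ∧ r)))   [eliminate ↔]
≡ ¬q ∨ ¬r ∨ ((¬(p ∧ r) ∨ (p → s)) ∧ ((p → s) → (p ∧ r)))   [eliminate →]
≡ ¬q ∨ ¬r ∨ ((¬(p ∧ r) ∨ ¬p ∨ s) ∧ ((p → s) → (p ∧ r)))   [eliminate →]
≡ ¬q ∨ ¬r ∨ ((¬(p ∧ r) ∨ ¬p ∨ s) ∧ (¬(p → s) ∨ (p ∧ r)))   [eliminate →]
≡ ¬q ∨ ¬r ∨ ((¬(p ∧ r) ∨ ¬p ∨ s) ∧ (¬(¬p ∨ s) ∨ (p ∧ r)))   [eliminate →]
≡ ¬q ∨ ¬r ∨ ((¬p ∨ ¬r ∨ ¬p ∨ s) ∧ (¬(¬p ∨ s) ∨ (p ∧ r)))   [De Morgan]
≡ ¬q ∨ ¬r ∨ ((¬p ∨ ¬r ∨ ¬p ∨ s) ∧ ((¬¬p ∧ ¬s) ∨ (p ∧ r)))   [De Morgan]
≡ ¬q ∨ ¬r ∨ ((¬p ∨ ¬r ∨ ¬p ∨ s) ∧ ((p ∧ ¬s) ∨ (p ∧ r)))   [double negation]
≡ (¬q ∨ ¬r ∨ ¬p ∨ ¬r ∨ ¬p ∨ s) ∧ (¬q ∨ ¬r ∨ p ∨ p) ∧ (¬q ∨ ¬r ∨ p ∨ r) ∧ (¬q ∨ ¬r ∨ ¬s ∨ p) ∧ (¬q ∨ ¬r ∨ ¬s ∨ r)   [distribute ∨ over ∧]
≡ (¬q ∨ ¬r ∨ ¬p ∨ s) ∧ (¬q ∨ ¬r ∨ p)   [simplify]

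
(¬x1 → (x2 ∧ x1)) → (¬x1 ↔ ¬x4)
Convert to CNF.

¬x1 ∨ x4

(¬x1 → (x2 ∧ x1)) → (¬x1 ↔ ¬x4)
≡ ¬(¬x1 → (x2 ∧ x1)) ∨ (¬x1 ↔ ¬x4)
≡ ¬(¬¬x1 ∨ (x2 ∧ x1)) ∨ (¬x1 ↔ ¬x4)
≡ ¬(¬¬x1 ∨ (x2 ∧ x1)) ∨ ((¬x1 → ¬x4) ∧ (¬x4 → ¬x1))
≡ ¬(¬¬x1 ∨ (x2 ∧ x1)) ∨ ((¬¬x1 ∨ ¬x4) ∧ (¬x4 → ¬x1))
≡ ¬(¬¬x1 ∨ (x2 ∧ x1)) ∨ ((¬¬x1 ∨ ¬x4) ∧ (¬¬x4 ∨ ¬x1))
≡ (¬¬¬x1 ∧ ¬(x2 ∧ x1)) ∨ ((¬¬x1 ∨ ¬x4) ∧ (¬¬x4 ∨ ¬x1))
≡ (¬x1 ∧ ¬(x2 ∧ x1)) ∨ ((¬¬x1 ∨ ¬x4) ∧ (¬¬x4 ∨ ¬x1))
≡ (¬x1 ∧ (¬x2 ∨ ¬x1)) ∨ ((¬¬x1 ∨ ¬x4) ∧ (¬¬x4 ∨ ¬x1))
≡ (¬x1 ∧ (¬x2 ∨ ¬x1)) ∨ ((x1 ∨ ¬x4) ∧ (¬¬x4 ∨ ¬x1))
≡ (¬x1 ∧ (¬x2 ∨ ¬x1)) ∨ ((x1 ∨ ¬x4) ∧ (x4 ∨ ¬x1))
≡ (¬x1 ∨ x1 ∨ ¬x4) ∧ (¬x1 ∨ x4 ∨ ¬x1) ∧ (¬x2 ∨ ¬x1 ∨ x1 ∨ ¬x4) ∧ (¬x2 ∨ ¬x1 ∨ x4 ∨ ¬x1)
≡ ¬x1 ∨ x4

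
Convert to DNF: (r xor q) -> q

(~r & ~q) | q

(r xor q) -> q
≡ ~(r xor q) | q   [eliminate ->]
≡ ~((r & ~q) | (~r & q)) | q   [expand xor]
≡ (~(r & ~q) & ~(~r & q)) | q   [De Morgan]
≡ ((~r | ~~q) & ~(~r & q)) | q   [De Morgan]
≡ ((~r | q) & ~(~r & q)) | q   [double negation]
≡ ((~r | q) & (~~r | ~q)) | q   [De Morgan]
≡ ((~r | q) & (r | ~q)) | q   [double negation]
≡ (~r & r) | (~r & ~q) | (q & r) | (q & ~q) | q   [distribute & over |]
≡ (~r & ~q) | q   [simplify]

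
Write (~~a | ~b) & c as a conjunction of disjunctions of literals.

(~~a | ~b) & c
≡ (a | ~b) & c   [double negation]

(a | ~b) & c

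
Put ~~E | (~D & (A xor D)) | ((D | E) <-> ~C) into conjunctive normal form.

(E | ~D | ~C) & (E | A | D | C)

~~E | (~D & (A xor D)) | ((D | E) <-> ~C)
⇔ ~~E | (~D & (A | D) & ~(A & D)) | ((D | E) <-> ~C)
⇔ ~~E | (~D & (A | D) & ~(A & D)) | (((D | E) -> ~C) & (~C -> (D | E)))
⇔ ~~E | (~D & (A | D) & ~(A & D)) | ((~(D | E) | ~C) & (~C -> (D | E)))
⇔ ~~E | (~D & (A | D) & ~(A & D)) | ((~(D | E) | ~C) & (~~C | D | E))
⇔ E | (~D & (A | D) & ~(A & D)) | ((~(D | E) | ~C) & (~~C | D | E))
⇔ E | (~D & (A | D) & (~A | ~D)) | ((~(D | E) | ~C) & (~~C | D | E))
⇔ E | (~D & (A | D) & (~A | ~D)) | (((~D & ~E) | ~C) & (~~C | D | E))
⇔ E | (~D & (A | D) & (~A | ~D)) | (((~D & ~E) | ~C) & (C | D | E))
⇔ (E | ~D | ~D | ~C) & (E | ~D | ~E | ~C) & (E | ~D | C | D | E) & (E | A | D | ~D | ~C) & (E | A | D | ~E | ~C) & (E | A | D | C | D | E) & (E | ~A | ~D | ~D | ~C) & (E | ~A | ~D | ~E | ~C) & (E | ~A | ~D | C | D | E)
⇔ (E | ~D | ~C) & (E | A | D | C)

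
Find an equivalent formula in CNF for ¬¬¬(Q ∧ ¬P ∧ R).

¬¬¬(Q ∧ ¬P ∧ R)
= ¬(Q ∧ ¬P ∧ R)   [double negation]
= ¬Q ∨ ¬¬P ∨ ¬R   [De Morgan]
= ¬Q ∨ P ∨ ¬R   [double negation]

¬Q ∨ P ∨ ¬R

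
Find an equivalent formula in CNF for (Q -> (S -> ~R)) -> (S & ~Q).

S & (R | ~Q)

(Q -> (S -> ~R)) -> (S & ~Q)
≡ ~(Q -> (S -> ~R)) | (S & ~Q)   — eliminate ->
≡ ~(~Q | (S -> ~R)) | (S & ~Q)   — eliminate ->
≡ ~(~Q | ~S | ~R) | (S & ~Q)   — eliminate ->
≡ (~~Q & ~~S & ~~R) | (S & ~Q)   — De Morgan
≡ (Q & ~~S & ~~R) | (S & ~Q)   — double negation
≡ (Q & S & ~~R) | (S & ~Q)   — double negation
≡ (Q & S & R) | (S & ~Q)   — double negation
≡ (Q | S) & (Q | ~Q) & (S | S) & (S | ~Q) & (R | S) & (R | ~Q)   — distribute | over &
≡ S & (R | ~Q)   — simplify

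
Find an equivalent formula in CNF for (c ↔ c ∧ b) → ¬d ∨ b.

(c ↔ c ∧ b) → ¬d ∨ b
≡ ¬(c ↔ c ∧ b) ∨ ¬d ∨ b   [eliminate →]
≡ ¬((c → c ∧ b) ∧ (c ∧ b → c)) ∨ ¬d ∨ b   [eliminate ↔]
≡ ¬((¬c ∨ c ∧ b) ∧ (c ∧ b → c)) ∨ ¬d ∨ b   [eliminate →]
≡ ¬((¬c ∨ c ∧ b) ∧ (¬(c ∧ b) ∨ c)) ∨ ¬d ∨ b   [eliminate →]
≡ ¬(¬c ∨ c ∧ b) ∨ ¬(¬(c ∧ b) ∨ c) ∨ ¬d ∨ b   [De Morgan]
≡ ¬¬c ∧ ¬(c ∧ b) ∨ ¬(¬(c ∧ b) ∨ c) ∨ ¬d ∨ b   [De Morgan]
≡ c ∧ ¬(c ∧ b) ∨ ¬(¬(c ∧ b) ∨ c) ∨ ¬d ∨ b   [double negation]
≡ c ∧ (¬c ∨ ¬b) ∨ ¬(¬(c ∧ b) ∨ c) ∨ ¬d ∨ b   [De Morgan]
≡ c ∧ (¬c ∨ ¬b) ∨ ¬¬(c ∧ b) ∧ ¬c ∨ ¬d ∨ b   [De Morgan]
≡ c ∧ (¬c ∨ ¬b) ∨ c ∧ b ∧ ¬c ∨ ¬d ∨ b   [double negation]
≡ (c ∨ c ∨ ¬d ∨ b) ∧ (c ∨ b ∨ ¬d ∨ b) ∧ (c ∨ ¬c ∨ ¬d ∨ b) ∧ (¬c ∨ ¬b ∨ c ∨ ¬d ∨ b) ∧ (¬c ∨ ¬b ∨ b ∨ ¬d ∨ b) ∧ (¬c ∨ ¬b ∨ ¬c ∨ ¬d ∨ b)   [distribute ∨ over ∧]
≡ c ∨ ¬d ∨ b   [simplify]

c ∨ ¬d ∨ b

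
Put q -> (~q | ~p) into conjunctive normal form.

q -> (~q | ~p)
≡ ~q | ~q | ~p   [eliminate ->]
≡ ~q | ~p   [simplify]

~q | ~p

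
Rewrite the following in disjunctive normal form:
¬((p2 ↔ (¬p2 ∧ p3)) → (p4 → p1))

¬p2 ∧ ¬p3 ∧ p4 ∧ ¬p1

¬((p2 ↔ (¬p2 ∧ p3)) → (p4 → p1))
⇔ ¬(¬(p2 ↔ (¬p2 ∧ p3)) ∨ (p4 → p1))
⇔ ¬(¬((p2 → (¬p2 ∧ p3)) ∧ ((¬p2 ∧ p3) → p2)) ∨ (p4 → p1))
⇔ ¬(¬((¬p2 ∨ (¬p2 ∧ p3)) ∧ ((¬p2 ∧ p3) → p2)) ∨ (p4 → p1))
⇔ ¬(¬((¬p2 ∨ (¬p2 ∧ p3)) ∧ (¬(¬p2 ∧ p3) ∨ p2)) ∨ (p4 → p1))
⇔ ¬(¬((¬p2 ∨ (¬p2 ∧ p3)) ∧ (¬(¬p2 ∧ p3) ∨ p2)) ∨ ¬p4 ∨ p1)
⇔ ¬¬((¬p2 ∨ (¬p2 ∧ p3)) ∧ (¬(¬p2 ∧ p3) ∨ p2)) ∧ ¬¬p4 ∧ ¬p1
⇔ (¬p2 ∨ (¬p2 ∧ p3)) ∧ (¬(¬p2 ∧ p3) ∨ p2) ∧ ¬¬p4 ∧ ¬p1
⇔ (¬p2 ∨ (¬p2 ∧ p3)) ∧ (¬¬p2 ∨ ¬p3 ∨ p2) ∧ ¬¬p4 ∧ ¬p1
⇔ (¬p2 ∨ (¬p2 ∧ p3)) ∧ (p2 ∨ ¬p3 ∨ p2) ∧ ¬¬p4 ∧ ¬p1
⇔ (¬p2 ∨ (¬p2 ∧ p3)) ∧ (p2 ∨ ¬p3 ∨ p2) ∧ p4 ∧ ¬p1
⇔ (¬p2 ∧ p2 ∧ p4 ∧ ¬p1) ∨ (¬p2 ∧ ¬p3 ∧ p4 ∧ ¬p1) ∨ (¬p2 ∧ p2 ∧ p4 ∧ ¬p1) ∨ (¬p2 ∧ p3 ∧ p2 ∧ p4 ∧ ¬p1) ∨ (¬p2 ∧ p3 ∧ ¬p3 ∧ p4 ∧ ¬p1) ∨ (¬p2 ∧ p3 ∧ p2 ∧ p4 ∧ ¬p1)
⇔ ¬p2 ∧ ¬p3 ∧ p4 ∧ ¬p1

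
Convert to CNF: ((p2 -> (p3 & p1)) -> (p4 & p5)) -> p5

((p2 -> (p3 & p1)) -> (p4 & p5)) -> p5
= ~((p2 -> (p3 & p1)) -> (p4 & p5)) | p5
= ~(~(p2 -> (p3 & p1)) | (p4 & p5)) | p5
= ~(~(~p2 | (p3 & p1)) | (p4 & p5)) | p5
= (~~(~p2 | (p3 & p1)) & ~(p4 & p5)) | p5
= ((~p2 | (p3 & p1)) & ~(p4 & p5)) | p5
= ((~p2 | (p3 & p1)) & (~p4 | ~p5)) | p5
= (~p2 | p3 | p5) & (~p2 | p1 | p5) & (~p4 | ~p5 | p5)
= (~p2 | p3 | p5) & (~p2 | p1 | p5)

(~p2 | p3 | p5) & (~p2 | p1 | p5)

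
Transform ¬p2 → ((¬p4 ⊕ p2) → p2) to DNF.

¬p2 → ((¬p4 ⊕ p2) → p2)
≡ ¬¬p2 ∨ ((¬p4 ⊕ p2) → p2)   [eliminate →]
≡ ¬¬p2 ∨ ¬(¬p4 ⊕ p2) ∨ p2   [eliminate →]
≡ ¬¬p2 ∨ ¬((¬p4 ∧ ¬p2) ∨ (¬¬p4 ∧ p2)) ∨ p2   [expand ⊕]
≡ p2 ∨ ¬((¬p4 ∧ ¬p2) ∨ (¬¬p4 ∧ p2)) ∨ p2   [double negation]
≡ p2 ∨ (¬(¬p4 ∧ ¬p2) ∧ ¬(¬¬p4 ∧ p2)) ∨ p2   [De Morgan]
≡ p2 ∨ ((¬¬p4 ∨ ¬¬p2) ∧ ¬(¬¬p4 ∧ p2)) ∨ p2   [De Morgan]
≡ p2 ∨ ((p4 ∨ ¬¬p2) ∧ ¬(¬¬p4 ∧ p2)) ∨ p2   [double negation]
≡ p2 ∨ ((p4 ∨ p2) ∧ ¬(¬¬p4 ∧ p2)) ∨ p2   [double negation]
≡ p2 ∨ ((p4 ∨ p2) ∧ (¬¬¬p4 ∨ ¬p2)) ∨ p2   [De Morgan]
≡ p2 ∨ ((p4 ∨ p2) ∧ (¬p4 ∨ ¬p2)) ∨ p2   [double negation]
≡ p2 ∨ (p4 ∧ ¬p4) ∨ (p4 ∧ ¬p2) ∨ (p2 ∧ ¬p4) ∨ (p2 ∧ ¬p2) ∨ p2   [distribute ∧ over ∨]
≡ p2 ∨ (p4 ∧ ¬p2)   [simplify]

p2 ∨ (p4 ∧ ¬p2)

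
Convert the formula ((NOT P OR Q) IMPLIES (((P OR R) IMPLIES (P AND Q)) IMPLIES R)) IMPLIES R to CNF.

NOT P OR Q OR R

((NOT P OR Q) IMPLIES (((P OR R) IMPLIES (P AND Q)) IMPLIES R)) IMPLIES R
= NOT ((NOT P OR Q) IMPLIES (((P OR R) IMPLIES (P AND Q)) IMPLIES R)) OR R   [eliminate IMPLIES]
= NOT (NOT (NOT P OR Q) OR (((P OR R) IMPLIES (P AND Q)) IMPLIES R)) OR R   [eliminate IMPLIES]
= NOT (NOT (NOT P OR Q) OR NOT ((P OR R) IMPLIES (P AND Q)) OR R) OR R   [eliminate IMPLIES]
= NOT (NOT (NOT P OR Q) OR NOT (NOT (P OR R) OR (P AND Q)) OR R) OR R   [eliminate IMPLIES]
= (NOT NOT (NOT P OR Q) AND NOT NOT (NOT (P OR R) OR (P AND Q)) AND NOT R) OR R   [De Morgan]
= ((NOT P OR Q) AND NOT NOT (NOT (P OR R) OR (P AND Q)) AND NOT R) OR R   [double negation]
= ((NOT P OR Q) AND (NOT (P OR R) OR (P AND Q)) AND NOT R) OR R   [double negation]
= ((NOT P OR Q) AND ((NOT P AND NOT R) OR (P AND Q)) AND NOT R) OR R   [De Morgan]
= (NOT P OR Q OR R) AND (NOT P OR P OR R) AND (NOT P OR Q OR R) AND (NOT R OR P OR R) AND (NOT R OR Q OR R) AND (NOT R OR R)   [distribute OR over AND]
= NOT P OR Q OR R   [simplify]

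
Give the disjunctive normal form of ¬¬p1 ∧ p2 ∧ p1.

p1 ∧ p2

¬¬p1 ∧ p2 ∧ p1
= p1 ∧ p2 ∧ p1   [double negation]
= p1 ∧ p2   [simplify]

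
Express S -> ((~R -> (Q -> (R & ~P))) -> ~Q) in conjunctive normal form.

~S | ~R | ~Q

S -> ((~R -> (Q -> (R & ~P))) -> ~Q)
≡ ~S | ((~R -> (Q -> (R & ~P))) -> ~Q)   — eliminate ->
≡ ~S | ~(~R -> (Q -> (R & ~P))) | ~Q   — eliminate ->
≡ ~S | ~(~~R | (Q -> (R & ~P))) | ~Q   — eliminate ->
≡ ~S | ~(~~R | ~Q | (R & ~P)) | ~Q   — eliminate ->
≡ ~S | (~~~R & ~~Q & ~(R & ~P)) | ~Q   — De Morgan
≡ ~S | (~R & ~~Q & ~(R & ~P)) | ~Q   — double negation
≡ ~S | (~R & Q & ~(R & ~P)) | ~Q   — double negation
≡ ~S | (~R & Q & (~R | ~~P)) | ~Q   — De Morgan
≡ ~S | (~R & Q & (~R | P)) | ~Q   — double negation
≡ (~S | ~R | ~Q) & (~S | Q | ~Q) & (~S | ~R | P | ~Q)   — distribute | over &
≡ ~S | ~R | ~Q   — simplify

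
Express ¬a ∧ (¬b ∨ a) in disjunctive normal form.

¬a ∧ (¬b ∨ a)
⇔ (¬a ∧ ¬b) ∨ (¬a ∧ a)   [distribute ∧ over ∨]
⇔ ¬a ∧ ¬b   [simplify]

¬a ∧ ¬b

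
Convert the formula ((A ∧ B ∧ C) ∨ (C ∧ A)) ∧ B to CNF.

A ∧ C ∧ B

((A ∧ B ∧ C) ∨ (C ∧ A)) ∧ B
≡ (A ∨ C) ∧ (A ∨ A) ∧ (B ∨ C) ∧ (B ∨ A) ∧ (C ∨ C) ∧ (C ∨ A) ∧ B   — distribute ∨ over ∧
≡ A ∧ C ∧ B   — simplify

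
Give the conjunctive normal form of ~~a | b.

a | b

~~a | b
⇔ a | b   (double negation)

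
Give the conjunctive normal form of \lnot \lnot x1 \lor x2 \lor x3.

\lnot \lnot x1 \lor x2 \lor x3
≡ x1 \lor x2 \lor x3   (double negation)

x1 \lor x2 \lor x3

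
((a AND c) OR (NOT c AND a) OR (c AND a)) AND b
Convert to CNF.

a AND b

((a AND c) OR (NOT c AND a) OR (c AND a)) AND b
≡ (a OR NOT c OR c) AND (a OR NOT c OR a) AND (a OR a OR c) AND (a OR a OR a) AND (c OR NOT c OR c) AND (c OR NOT c OR a) AND (c OR a OR c) AND (c OR a OR a) AND b   [distribute OR over AND]
≡ a AND b   [simplify]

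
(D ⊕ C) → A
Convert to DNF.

(D ⊕ C) → A
⇔ ¬(D ⊕ C) ∨ A
⇔ ¬((D ∧ ¬C) ∨ (¬D ∧ C)) ∨ A
⇔ (¬(D ∧ ¬C) ∧ ¬(¬D ∧ C)) ∨ A
⇔ ((¬D ∨ ¬¬C) ∧ ¬(¬D ∧ C)) ∨ A
⇔ ((¬D ∨ C) ∧ ¬(¬D ∧ C)) ∨ A
⇔ ((¬D ∨ C) ∧ (¬¬D ∨ ¬C)) ∨ A
⇔ ((¬D ∨ C) ∧ (D ∨ ¬C)) ∨ A
⇔ (¬D ∧ D) ∨ (¬D ∧ ¬C) ∨ (C ∧ D) ∨ (C ∧ ¬C) ∨ A
⇔ (¬D ∧ ¬C) ∨ (C ∧ D) ∨ A

(¬D ∧ ¬C) ∨ (C ∧ D) ∨ A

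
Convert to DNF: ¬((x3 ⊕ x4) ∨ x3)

¬((x3 ⊕ x4) ∨ x3)
≡ ¬((x3 ∧ ¬x4) ∨ (¬x3 ∧ x4) ∨ x3)   [expand ⊕]
≡ ¬(x3 ∧ ¬x4) ∧ ¬(¬x3 ∧ x4) ∧ ¬x3   [De Morgan]
≡ (¬x3 ∨ ¬¬x4) ∧ ¬(¬x3 ∧ x4) ∧ ¬x3   [De Morgan]
≡ (¬x3 ∨ x4) ∧ ¬(¬x3 ∧ x4) ∧ ¬x3   [double negation]
≡ (¬x3 ∨ x4) ∧ (¬¬x3 ∨ ¬x4) ∧ ¬x3   [De Morgan]
≡ (¬x3 ∨ x4) ∧ (x3 ∨ ¬x4) ∧ ¬x3   [double negation]
≡ (¬x3 ∧ x3 ∧ ¬x3) ∨ (¬x3 ∧ ¬x4 ∧ ¬x3) ∨ (x4 ∧ x3 ∧ ¬x3) ∨ (x4 ∧ ¬x4 ∧ ¬x3)   [distribute ∧ over ∨]
≡ ¬x3 ∧ ¬x4   [simplify]

¬x3 ∧ ¬x4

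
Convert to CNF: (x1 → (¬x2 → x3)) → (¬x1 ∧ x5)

(x1 ∨ x5) ∧ (¬x2 ∨ ¬x1) ∧ (¬x2 ∨ x5) ∧ (¬x3 ∨ ¬x1) ∧ (¬x3 ∨ x5)

(x1 → (¬x2 → x3)) → (¬x1 ∧ x5)
⇔ ¬(x1 → (¬x2 → x3)) ∨ (¬x1 ∧ x5)   — eliminate →
⇔ ¬(¬x1 ∨ (¬x2 → x3)) ∨ (¬x1 ∧ x5)   — eliminate →
⇔ ¬(¬x1 ∨ ¬¬x2 ∨ x3) ∨ (¬x1 ∧ x5)   — eliminate →
⇔ (¬¬x1 ∧ ¬¬¬x2 ∧ ¬x3) ∨ (¬x1 ∧ x5)   — De Morgan
⇔ (x1 ∧ ¬¬¬x2 ∧ ¬x3) ∨ (¬x1 ∧ x5)   — double negation
⇔ (x1 ∧ ¬x2 ∧ ¬x3) ∨ (¬x1 ∧ x5)   — double negation
⇔ (x1 ∨ ¬x1) ∧ (x1 ∨ x5) ∧ (¬x2 ∨ ¬x1) ∧ (¬x2 ∨ x5) ∧ (¬x3 ∨ ¬x1) ∧ (¬x3 ∨ x5)   — distribute ∨ over ∧
⇔ (x1 ∨ x5) ∧ (¬x2 ∨ ¬x1) ∧ (¬x2 ∨ x5) ∧ (¬x3 ∨ ¬x1) ∧ (¬x3 ∨ x5)   — simplify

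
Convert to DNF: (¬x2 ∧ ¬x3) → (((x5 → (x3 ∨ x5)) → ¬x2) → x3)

x2 ∨ x3

(¬x2 ∧ ¬x3) → (((x5 → (x3 ∨ x5)) → ¬x2) → x3)
≡ ¬(¬x2 ∧ ¬x3) ∨ (((x5 → (x3 ∨ x5)) → ¬x2) → x3)
≡ ¬(¬x2 ∧ ¬x3) ∨ ¬((x5 → (x3 ∨ x5)) → ¬x2) ∨ x3
≡ ¬(¬x2 ∧ ¬x3) ∨ ¬(¬(x5 → (x3 ∨ x5)) ∨ ¬x2) ∨ x3
≡ ¬(¬x2 ∧ ¬x3) ∨ ¬(¬(¬x5 ∨ x3 ∨ x5) ∨ ¬x2) ∨ x3
≡ ¬¬x2 ∨ ¬¬x3 ∨ ¬(¬(¬x5 ∨ x3 ∨ x5) ∨ ¬x2) ∨ x3
≡ x2 ∨ ¬¬x3 ∨ ¬(¬(¬x5 ∨ x3 ∨ x5) ∨ ¬x2) ∨ x3
≡ x2 ∨ x3 ∨ ¬(¬(¬x5 ∨ x3 ∨ x5) ∨ ¬x2) ∨ x3
≡ x2 ∨ x3 ∨ (¬¬(¬x5 ∨ x3 ∨ x5) ∧ ¬¬x2) ∨ x3
≡ x2 ∨ x3 ∨ ((¬x5 ∨ x3 ∨ x5) ∧ ¬¬x2) ∨ x3
≡ x2 ∨ x3 ∨ ((¬x5 ∨ x3 ∨ x5) ∧ x2) ∨ x3
≡ x2 ∨ x3 ∨ (¬x5 ∧ x2) ∨ (x3 ∧ x2) ∨ (x5 ∧ x2) ∨ x3
≡ x2 ∨ x3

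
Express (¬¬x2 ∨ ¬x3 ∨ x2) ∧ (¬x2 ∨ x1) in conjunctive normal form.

(¬¬x2 ∨ ¬x3 ∨ x2) ∧ (¬x2 ∨ x1)
= (x2 ∨ ¬x3 ∨ x2) ∧ (¬x2 ∨ x1)   (double negation)
= (x2 ∨ ¬x3) ∧ (¬x2 ∨ x1)   (simplify)

(x2 ∨ ¬x3) ∧ (¬x2 ∨ x1)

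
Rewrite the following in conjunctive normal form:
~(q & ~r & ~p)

~(q & ~r & ~p)
≡ ~q | ~~r | ~~p   — De Morgan
≡ ~q | r | ~~p   — double negation
≡ ~q | r | p   — double negation

~q | r | p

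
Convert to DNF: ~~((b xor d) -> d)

(~b & ~d) | d

~~((b xor d) -> d)
≡ ~~(~(b xor d) | d)   [eliminate ->]
≡ ~~(~((b & ~d) | (~b & d)) | d)   [expand xor]
≡ ~((b & ~d) | (~b & d)) | d   [double negation]
≡ (~(b & ~d) & ~(~b & d)) | d   [De Morgan]
≡ ((~b | ~~d) & ~(~b & d)) | d   [De Morgan]
≡ ((~b | d) & ~(~b & d)) | d   [double negation]
≡ ((~b | d) & (~~b | ~d)) | d   [De Morgan]
≡ ((~b | d) & (b | ~d)) | d   [double negation]
≡ (~b & b) | (~b & ~d) | (d & b) | (d & ~d) | d   [distribute & over |]
≡ (~b & ~d) | d   [simplify]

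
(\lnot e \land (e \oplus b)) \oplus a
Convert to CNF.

(\lnot e \land (e \oplus b)) \oplus a
⇔ ((\lnot e \land (e \oplus b)) \lor a) \land \lnot (\lnot e \land (e \oplus b) \land a)   [expand \oplus]
⇔ ((\lnot e \land (e \lor b) \land \lnot (e \land b)) \lor a) \land \lnot (\lnot e \land (e \oplus b) \land a)   [expand \oplus]
⇔ ((\lnot e \land (e \lor b) \land \lnot (e \land b)) \lor a) \land \lnot (\lnot e \land (e \lor b) \land \lnot (e \land b) \land a)   [expand \oplus]
⇔ ((\lnot e \land (e \lor b) \land (\lnot e \lor \lnot b)) \lor a) \land \lnot (\lnot e \land (e \lor b) \land \lnot (e \land b) \land a)   [De Morgan]
⇔ ((\lnot e \land (e \lor b) \land (\lnot e \lor \lnot b)) \lor a) \land (\lnot \lnot e \lor \lnot (e \lor b) \lor \lnot \lnot (e \land b) \lor \lnot a)   [De Morgan]
⇔ ((\lnot e \land (e \lor b) \land (\lnot e \lor \lnot b)) \lor a) \land (e \lor \lnot (e \lor b) \lor \lnot \lnot (e \land b) \lor \lnot a)   [double negation]
⇔ ((\lnot e \land (e \lor b) \land (\lnot e \lor \lnot b)) \lor a) \land (e \lor (\lnot e \land \lnot b) \lor \lnot \lnot (e \land b) \lor \lnot a)   [De Morgan]
⇔ ((\lnot e \land (e \lor b) \land (\lnot e \lor \lnot b)) \lor a) \land (e \lor (\lnot e \land \lnot b) \lor (e \land b) \lor \lnot a)   [double negation]
⇔ (\lnot e \lor a) \land (e \lor b \lor a) \land (\lnot e \lor \lnot b \lor a) \land (e \lor \lnot e \lor e \lor \lnot a) \land (e \lor \lnot e \lor b \lor \lnot a) \land (e \lor \lnot b \lor e \lor \lnot a) \land (e \lor \lnot b \lor b \lor \lnot a)   [distribute \lor over \land]
⇔ (\lnot e \lor a) \land (e \lor b \lor a) \land (e \lor \lnot b \lor \lnot a)   [simplify]

(\lnot e \lor a) \land (e \lor b \lor a) \land (e \lor \lnot b \lor \lnot a)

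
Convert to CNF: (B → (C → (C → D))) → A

(B ∨ A) ∧ (C ∨ A) ∧ (¬D ∨ A)

(B → (C → (C → D))) → A
⇔ ¬(B → (C → (C → D))) ∨ A   [eliminate →]
⇔ ¬(¬B ∨ (C → (C → D))) ∨ A   [eliminate →]
⇔ ¬(¬B ∨ ¬C ∨ (C → D)) ∨ A   [eliminate →]
⇔ ¬(¬B ∨ ¬C ∨ ¬C ∨ D) ∨ A   [eliminate →]
⇔ ¬¬B ∧ ¬¬C ∧ ¬¬C ∧ ¬D ∨ A   [De Morgan]
⇔ B ∧ ¬¬C ∧ ¬¬C ∧ ¬D ∨ A   [double negation]
⇔ B ∧ C ∧ ¬¬C ∧ ¬D ∨ A   [double negation]
⇔ B ∧ C ∧ C ∧ ¬D ∨ A   [double negation]
⇔ (B ∨ A) ∧ (C ∨ A) ∧ (C ∨ A) ∧ (¬D ∨ A)   [distribute ∨ over ∧]
⇔ (B ∨ A) ∧ (C ∨ A) ∧ (¬D ∨ A)   [simplify]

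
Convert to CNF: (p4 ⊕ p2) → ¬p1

(p4 ⊕ p2) → ¬p1
≡ ¬(p4 ⊕ p2) ∨ ¬p1   (eliminate →)
≡ ¬((p4 ∨ p2) ∧ ¬(p4 ∧ p2)) ∨ ¬p1   (expand ⊕)
≡ ¬(p4 ∨ p2) ∨ ¬¬(p4 ∧ p2) ∨ ¬p1   (De Morgan)
≡ (¬p4 ∧ ¬p2) ∨ ¬¬(p4 ∧ p2) ∨ ¬p1   (De Morgan)
≡ (¬p4 ∧ ¬p2) ∨ (p4 ∧ p2) ∨ ¬p1   (double negation)
≡ (¬p4 ∨ p4 ∨ ¬p1) ∧ (¬p4 ∨ p2 ∨ ¬p1) ∧ (¬p2 ∨ p4 ∨ ¬p1) ∧ (¬p2 ∨ p2 ∨ ¬p1)   (distribute ∨ over ∧)
≡ (¬p4 ∨ p2 ∨ ¬p1) ∧ (¬p2 ∨ p4 ∨ ¬p1)   (simplify)

(¬p4 ∨ p2 ∨ ¬p1) ∧ (¬p2 ∨ p4 ∨ ¬p1)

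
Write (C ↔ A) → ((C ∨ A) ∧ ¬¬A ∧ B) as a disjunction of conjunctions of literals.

(C ∧ ¬A) ∨ (A ∧ ¬C) ∨ (A ∧ B)

(C ↔ A) → ((C ∨ A) ∧ ¬¬A ∧ B)
⇔ ¬(C ↔ A) ∨ ((C ∨ A) ∧ ¬¬A ∧ B)   [eliminate →]
⇔ ¬((C → A) ∧ (A → C)) ∨ ((C ∨ A) ∧ ¬¬A ∧ B)   [eliminate ↔]
⇔ ¬((¬C ∨ A) ∧ (A → C)) ∨ ((C ∨ A) ∧ ¬¬A ∧ B)   [eliminate →]
⇔ ¬((¬C ∨ A) ∧ (¬A ∨ C)) ∨ ((C ∨ A) ∧ ¬¬A ∧ B)   [eliminate →]
⇔ ¬(¬C ∨ A) ∨ ¬(¬A ∨ C) ∨ ((C ∨ A) ∧ ¬¬A ∧ B)   [De Morgan]
⇔ (¬¬C ∧ ¬A) ∨ ¬(¬A ∨ C) ∨ ((C ∨ A) ∧ ¬¬A ∧ B)   [De Morgan]
⇔ (C ∧ ¬A) ∨ ¬(¬A ∨ C) ∨ ((C ∨ A) ∧ ¬¬A ∧ B)   [double negation]
⇔ (C ∧ ¬A) ∨ (¬¬A ∧ ¬C) ∨ ((C ∨ A) ∧ ¬¬A ∧ B)   [De Morgan]
⇔ (C ∧ ¬A) ∨ (A ∧ ¬C) ∨ ((C ∨ A) ∧ ¬¬A ∧ B)   [double negation]
⇔ (C ∧ ¬A) ∨ (A ∧ ¬C) ∨ ((C ∨ A) ∧ A ∧ B)   [double negation]
⇔ (C ∧ ¬A) ∨ (A ∧ ¬C) ∨ (C ∧ A ∧ B) ∨ (A ∧ A ∧ B)   [distribute ∧ over ∨]
⇔ (C ∧ ¬A) ∨ (A ∧ ¬C) ∨ (A ∧ B)   [simplify]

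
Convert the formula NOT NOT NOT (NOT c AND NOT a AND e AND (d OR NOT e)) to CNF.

c OR a OR NOT e OR NOT d

NOT NOT NOT (NOT c AND NOT a AND e AND (d OR NOT e))
= NOT (NOT c AND NOT a AND e AND (d OR NOT e))   (double negation)
= NOT NOT c OR NOT NOT a OR NOT e OR NOT (d OR NOT e)   (De Morgan)
= c OR NOT NOT a OR NOT e OR NOT (d OR NOT e)   (double negation)
= c OR a OR NOT e OR NOT (d OR NOT e)   (double negation)
= c OR a OR NOT e OR (NOT d AND NOT NOT e)   (De Morgan)
= c OR a OR NOT e OR (NOT d AND e)   (double negation)
= (c OR a OR NOT e OR NOT d) AND (c OR a OR NOT e OR e)   (distribute OR over AND)
= c OR a OR NOT e OR NOT d   (simplify)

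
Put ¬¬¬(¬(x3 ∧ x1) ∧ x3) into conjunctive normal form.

¬¬¬(¬(x3 ∧ x1) ∧ x3)
≡ ¬(¬(x3 ∧ x1) ∧ x3)   (double negation)
≡ ¬¬(x3 ∧ x1) ∨ ¬x3   (De Morgan)
≡ (x3 ∧ x1) ∨ ¬x3   (double negation)
≡ (x3 ∨ ¬x3) ∧ (x1 ∨ ¬x3)   (distribute ∨ over ∧)
≡ x1 ∨ ¬x3   (simplify)

x1 ∨ ¬x3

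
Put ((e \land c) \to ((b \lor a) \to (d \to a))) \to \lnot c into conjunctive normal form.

(e \lor \lnot c) \land (b \lor a \lor \lnot c) \land (d \lor \lnot c) \land (\lnot a \lor \lnot c)

((e \land c) \to ((b \lor a) \to (d \to a))) \to \lnot c
≡ \lnot ((e \land c) \to ((b \lor a) \to (d \to a))) \lor \lnot c
≡ \lnot (\lnot (e \land c) \lor ((b \lor a) \to (d \to a))) \lor \lnot c
≡ \lnot (\lnot (e \land c) \lor \lnot (b \lor a) \lor (d \to a)) \lor \lnot c
≡ \lnot (\lnot (e \land c) \lor \lnot (b \lor a) \lor \lnot d \lor a) \lor \lnot c
≡ (\lnot \lnot (e \land c) \land \lnot \lnot (b \lor a) \land \lnot \lnot d \land \lnot a) \lor \lnot c
≡ (e \land c \land \lnot \lnot (b \lor a) \land \lnot \lnot d \land \lnot a) \lor \lnot c
≡ (e \land c \land (b \lor a) \land \lnot \lnot d \land \lnot a) \lor \lnot c
≡ (e \land c \land (b \lor a) \land d \land \lnot a) \lor \lnot c
≡ (e \lor \lnot c) \land (c \lor \lnot c) \land (b \lor a \lor \lnot c) \land (d \lor \lnot c) \land (\lnot a \lor \lnot c)
≡ (e \lor \lnot c) \land (b \lor a \lor \lnot c) \land (d \lor \lnot c) \land (\lnot a \lor \lnot c)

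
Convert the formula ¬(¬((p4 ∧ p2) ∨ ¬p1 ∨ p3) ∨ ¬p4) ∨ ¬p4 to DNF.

¬(¬((p4 ∧ p2) ∨ ¬p1 ∨ p3) ∨ ¬p4) ∨ ¬p4
= (¬¬((p4 ∧ p2) ∨ ¬p1 ∨ p3) ∧ ¬¬p4) ∨ ¬p4   (De Morgan)
= (((p4 ∧ p2) ∨ ¬p1 ∨ p3) ∧ ¬¬p4) ∨ ¬p4   (double negation)
= (((p4 ∧ p2) ∨ ¬p1 ∨ p3) ∧ p4) ∨ ¬p4   (double negation)
= (p4 ∧ p2 ∧ p4) ∨ (¬p1 ∧ p4) ∨ (p3 ∧ p4) ∨ ¬p4   (distribute ∧ over ∨)
= (p4 ∧ p2) ∨ (¬p1 ∧ p4) ∨ (p3 ∧ p4) ∨ ¬p4   (simplify)

(p4 ∧ p2) ∨ (¬p1 ∧ p4) ∨ (p3 ∧ p4) ∨ ¬p4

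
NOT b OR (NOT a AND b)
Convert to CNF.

NOT b OR NOT a

NOT b OR (NOT a AND b)
⇔ (NOT b OR NOT a) AND (NOT b OR b)
⇔ NOT b OR NOT a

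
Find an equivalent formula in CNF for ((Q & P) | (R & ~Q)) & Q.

((Q & P) | (R & ~Q)) & Q
= (Q | R) & (Q | ~Q) & (P | R) & (P | ~Q) & Q   — distribute | over &
= (P | R) & (P | ~Q) & Q   — simplify

(P | R) & (P | ~Q) & Q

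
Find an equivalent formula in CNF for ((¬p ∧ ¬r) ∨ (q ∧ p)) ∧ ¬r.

((¬p ∧ ¬r) ∨ (q ∧ p)) ∧ ¬r
⇔ (¬p ∨ q) ∧ (¬p ∨ p) ∧ (¬r ∨ q) ∧ (¬r ∨ p) ∧ ¬r   (distribute ∨ over ∧)
⇔ (¬p ∨ q) ∧ ¬r   (simplify)

(¬p ∨ q) ∧ ¬r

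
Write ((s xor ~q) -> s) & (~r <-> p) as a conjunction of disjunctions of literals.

(q | s) & (r | p) & (~p | ~r)

((s xor ~q) -> s) & (~r <-> p)
≡ (~(s xor ~q) | s) & (~r <-> p)   — eliminate ->
≡ (~((s | ~q) & ~(s & ~q)) | s) & (~r <-> p)   — expand xor
≡ (~((s | ~q) & ~(s & ~q)) | s) & (~r -> p) & (p -> ~r)   — eliminate <->
≡ (~((s | ~q) & ~(s & ~q)) | s) & (~~r | p) & (p -> ~r)   — eliminate ->
≡ (~((s | ~q) & ~(s & ~q)) | s) & (~~r | p) & (~p | ~r)   — eliminate ->
≡ (~(s | ~q) | ~~(s & ~q) | s) & (~~r | p) & (~p | ~r)   — De Morgan
≡ ((~s & ~~q) | ~~(s & ~q) | s) & (~~r | p) & (~p | ~r)   — De Morgan
≡ ((~s & q) | ~~(s & ~q) | s) & (~~r | p) & (~p | ~r)   — double negation
≡ ((~s & q) | (s & ~q) | s) & (~~r | p) & (~p | ~r)   — double negation
≡ ((~s & q) | (s & ~q) | s) & (r | p) & (~p | ~r)   — double negation
≡ (~s | s | s) & (~s | ~q | s) & (q | s | s) & (q | ~q | s) & (r | p) & (~p | ~r)   — distribute | over &
≡ (q | s) & (r | p) & (~p | ~r)   — simplify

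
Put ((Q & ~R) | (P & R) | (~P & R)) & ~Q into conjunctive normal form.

((Q & ~R) | (P & R) | (~P & R)) & ~Q
⇔ (Q | P | ~P) & (Q | P | R) & (Q | R | ~P) & (Q | R | R) & (~R | P | ~P) & (~R | P | R) & (~R | R | ~P) & (~R | R | R) & ~Q   [distribute | over &]
⇔ (Q | R) & ~Q   [simplify]

(Q | R) & ~Q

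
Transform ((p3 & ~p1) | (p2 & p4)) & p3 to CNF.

((p3 & ~p1) | (p2 & p4)) & p3
≡ (p3 | p2) & (p3 | p4) & (~p1 | p2) & (~p1 | p4) & p3   — distribute | over &
≡ (~p1 | p2) & (~p1 | p4) & p3   — simplify

(~p1 | p2) & (~p1 | p4) & p3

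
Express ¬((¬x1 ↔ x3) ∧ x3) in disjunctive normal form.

¬((¬x1 ↔ x3) ∧ x3)
= ¬((¬x1 → x3) ∧ (x3 → ¬x1) ∧ x3)   (eliminate ↔)
= ¬((¬¬x1 ∨ x3) ∧ (x3 → ¬x1) ∧ x3)   (eliminate →)
= ¬((¬¬x1 ∨ x3) ∧ (¬x3 ∨ ¬x1) ∧ x3)   (eliminate →)
= ¬(¬¬x1 ∨ x3) ∨ ¬(¬x3 ∨ ¬x1) ∨ ¬x3   (De Morgan)
= (¬¬¬x1 ∧ ¬x3) ∨ ¬(¬x3 ∨ ¬x1) ∨ ¬x3   (De Morgan)
= (¬x1 ∧ ¬x3) ∨ ¬(¬x3 ∨ ¬x1) ∨ ¬x3   (double negation)
= (¬x1 ∧ ¬x3) ∨ (¬¬x3 ∧ ¬¬x1) ∨ ¬x3   (De Morgan)
= (¬x1 ∧ ¬x3) ∨ (x3 ∧ ¬¬x1) ∨ ¬x3   (double negation)
= (¬x1 ∧ ¬x3) ∨ (x3 ∧ x1) ∨ ¬x3   (double negation)
= (x3 ∧ x1) ∨ ¬x3   (simplify)

(x3 ∧ x1) ∨ ¬x3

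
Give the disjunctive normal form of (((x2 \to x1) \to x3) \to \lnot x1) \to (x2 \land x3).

(x3 \land x1) \lor (x2 \land x3)

(((x2 \to x1) \to x3) \to \lnot x1) \to (x2 \land x3)
≡ \lnot (((x2 \to x1) \to x3) \to \lnot x1) \lor (x2 \land x3)   — eliminate \to
≡ \lnot (\lnot ((x2 \to x1) \to x3) \lor \lnot x1) \lor (x2 \land x3)   — eliminate \to
≡ \lnot (\lnot (\lnot (x2 \to x1) \lor x3) \lor \lnot x1) \lor (x2 \land x3)   — eliminate \to
≡ \lnot (\lnot (\lnot (\lnot x2 \lor x1) \lor x3) \lor \lnot x1) \lor (x2 \land x3)   — eliminate \to
≡ (\lnot \lnot (\lnot (\lnot x2 \lor x1) \lor x3) \land \lnot \lnot x1) \lor (x2 \land x3)   — De Morgan
≡ ((\lnot (\lnot x2 \lor x1) \lor x3) \land \lnot \lnot x1) \lor (x2 \land x3)   — double negation
≡ (((\lnot \lnot x2 \land \lnot x1) \lor x3) \land \lnot \lnot x1) \lor (x2 \land x3)   — De Morgan
≡ (((x2 \land \lnot x1) \lor x3) \land \lnot \lnot x1) \lor (x2 \land x3)   — double negation
≡ (((x2 \land \lnot x1) \lor x3) \land x1) \lor (x2 \land x3)   — double negation
≡ (x2 \land \lnot x1 \land x1) \lor (x3 \land x1) \lor (x2 \land x3)   — distribute \land over \lor
≡ (x3 \land x1) \lor (x2 \land x3)   — simplify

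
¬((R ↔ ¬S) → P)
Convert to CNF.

(¬R ∨ ¬S) ∧ (S ∨ R) ∧ ¬P

¬((R ↔ ¬S) → P)
= ¬(¬(R ↔ ¬S) ∨ P)   [eliminate →]
= ¬(¬((R → ¬S) ∧ (¬S → R)) ∨ P)   [eliminate ↔]
= ¬(¬((¬R ∨ ¬S) ∧ (¬S → R)) ∨ P)   [eliminate →]
= ¬(¬((¬R ∨ ¬S) ∧ (¬¬S ∨ R)) ∨ P)   [eliminate →]
= ¬¬((¬R ∨ ¬S) ∧ (¬¬S ∨ R)) ∧ ¬P   [De Morgan]
= (¬R ∨ ¬S) ∧ (¬¬S ∨ R) ∧ ¬P   [double negation]
= (¬R ∨ ¬S) ∧ (S ∨ R) ∧ ¬P   [double negation]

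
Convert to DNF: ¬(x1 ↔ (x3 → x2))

(x1 ∧ x3 ∧ ¬x2) ∨ (¬x3 ∧ ¬x1) ∨ (x2 ∧ ¬x1)

¬(x1 ↔ (x3 → x2))
≡ ¬((x1 → (x3 → x2)) ∧ ((x3 → x2) → x1))   [eliminate ↔]
≡ ¬((¬x1 ∨ (x3 → x2)) ∧ ((x3 → x2) → x1))   [eliminate →]
≡ ¬((¬x1 ∨ ¬x3 ∨ x2) ∧ ((x3 → x2) → x1))   [eliminate →]
≡ ¬((¬x1 ∨ ¬x3 ∨ x2) ∧ (¬(x3 → x2) ∨ x1))   [eliminate →]
≡ ¬((¬x1 ∨ ¬x3 ∨ x2) ∧ (¬(¬x3 ∨ x2) ∨ x1))   [eliminate →]
≡ ¬(¬x1 ∨ ¬x3 ∨ x2) ∨ ¬(¬(¬x3 ∨ x2) ∨ x1)   [De Morgan]
≡ (¬¬x1 ∧ ¬¬x3 ∧ ¬x2) ∨ ¬(¬(¬x3 ∨ x2) ∨ x1)   [De Morgan]
≡ (x1 ∧ ¬¬x3 ∧ ¬x2) ∨ ¬(¬(¬x3 ∨ x2) ∨ x1)   [double negation]
≡ (x1 ∧ x3 ∧ ¬x2) ∨ ¬(¬(¬x3 ∨ x2) ∨ x1)   [double negation]
≡ (x1 ∧ x3 ∧ ¬x2) ∨ (¬¬(¬x3 ∨ x2) ∧ ¬x1)   [De Morgan]
≡ (x1 ∧ x3 ∧ ¬x2) ∨ ((¬x3 ∨ x2) ∧ ¬x1)   [double negation]
≡ (x1 ∧ x3 ∧ ¬x2) ∨ (¬x3 ∧ ¬x1) ∨ (x2 ∧ ¬x1)   [distribute ∧ over ∨]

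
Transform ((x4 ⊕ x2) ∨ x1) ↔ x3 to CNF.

(¬x4 ∨ x2 ∨ x3) ∧ (¬x2 ∨ x4 ∨ x3) ∧ (¬x1 ∨ x3) ∧ (¬x3 ∨ x4 ∨ x2 ∨ x1) ∧ (¬x3 ∨ ¬x4 ∨ ¬x2 ∨ x1)

((x4 ⊕ x2) ∨ x1) ↔ x3
= (((x4 ⊕ x2) ∨ x1) → x3) ∧ (x3 → ((x4 ⊕ x2) ∨ x1))   — eliminate ↔
= (¬((x4 ⊕ x2) ∨ x1) ∨ x3) ∧ (x3 → ((x4 ⊕ x2) ∨ x1))   — eliminate →
= (¬(((x4 ∨ x2) ∧ ¬(x4 ∧ x2)) ∨ x1) ∨ x3) ∧ (x3 → ((x4 ⊕ x2) ∨ x1))   — expand ⊕
= (¬(((x4 ∨ x2) ∧ ¬(x4 ∧ x2)) ∨ x1) ∨ x3) ∧ (¬x3 ∨ (x4 ⊕ x2) ∨ x1)   — eliminate →
= (¬(((x4 ∨ x2) ∧ ¬(x4 ∧ x2)) ∨ x1) ∨ x3) ∧ (¬x3 ∨ ((x4 ∨ x2) ∧ ¬(x4 ∧ x2)) ∨ x1)   — expand ⊕
= ((¬((x4 ∨ x2) ∧ ¬(x4 ∧ x2)) ∧ ¬x1) ∨ x3) ∧ (¬x3 ∨ ((x4 ∨ x2) ∧ ¬(x4 ∧ x2)) ∨ x1)   — De Morgan
= (((¬(x4 ∨ x2) ∨ ¬¬(x4 ∧ x2)) ∧ ¬x1) ∨ x3) ∧ (¬x3 ∨ ((x4 ∨ x2) ∧ ¬(x4 ∧ x2)) ∨ x1)   — De Morgan
= ((((¬x4 ∧ ¬x2) ∨ ¬¬(x4 ∧ x2)) ∧ ¬x1) ∨ x3) ∧ (¬x3 ∨ ((x4 ∨ x2) ∧ ¬(x4 ∧ x2)) ∨ x1)   — De Morgan
= ((((¬x4 ∧ ¬x2) ∨ (x4 ∧ x2)) ∧ ¬x1) ∨ x3) ∧ (¬x3 ∨ ((x4 ∨ x2) ∧ ¬(x4 ∧ x2)) ∨ x1)   — double negation
= ((((¬x4 ∧ ¬x2) ∨ (x4 ∧ x2)) ∧ ¬x1) ∨ x3) ∧ (¬x3 ∨ ((x4 ∨ x2) ∧ (¬x4 ∨ ¬x2)) ∨ x1)   — De Morgan
= (¬x4 ∨ x4 ∨ x3) ∧ (¬x4 ∨ x2 ∨ x3) ∧ (¬x2 ∨ x4 ∨ x3) ∧ (¬x2 ∨ x2 ∨ x3) ∧ (¬x1 ∨ x3) ∧ (¬x3 ∨ x4 ∨ x2 ∨ x1) ∧ (¬x3 ∨ ¬x4 ∨ ¬x2 ∨ x1)   — distribute ∨ over ∧
= (¬x4 ∨ x2 ∨ x3) ∧ (¬x2 ∨ x4 ∨ x3) ∧ (¬x1 ∨ x3) ∧ (¬x3 ∨ x4 ∨ x2 ∨ x1) ∧ (¬x3 ∨ ¬x4 ∨ ¬x2 ∨ x1)   — simplify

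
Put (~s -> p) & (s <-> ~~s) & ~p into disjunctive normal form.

(~s -> p) & (s <-> ~~s) & ~p
⇔ (~~s | p) & (s <-> ~~s) & ~p   [eliminate ->]
⇔ (~~s | p) & (s -> ~~s) & (~~s -> s) & ~p   [eliminate <->]
⇔ (~~s | p) & (~s | ~~s) & (~~s -> s) & ~p   [eliminate ->]
⇔ (~~s | p) & (~s | ~~s) & (~~~s | s) & ~p   [eliminate ->]
⇔ (s | p) & (~s | ~~s) & (~~~s | s) & ~p   [double negation]
⇔ (s | p) & (~s | s) & (~~~s | s) & ~p   [double negation]
⇔ (s | p) & (~s | s) & (~s | s) & ~p   [double negation]
⇔ (s & ~s & ~s & ~p) | (s & ~s & s & ~p) | (s & s & ~s & ~p) | (s & s & s & ~p) | (p & ~s & ~s & ~p) | (p & ~s & s & ~p) | (p & s & ~s & ~p) | (p & s & s & ~p)   [distribute & over |]
⇔ s & ~p   [simplify]

s & ~p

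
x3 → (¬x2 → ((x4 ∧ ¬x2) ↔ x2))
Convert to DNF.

¬x3 ∨ x2 ∨ (¬x4 ∧ ¬x2)

x3 → (¬x2 → ((x4 ∧ ¬x2) ↔ x2))
≡ ¬x3 ∨ (¬x2 → ((x4 ∧ ¬x2) ↔ x2))   [eliminate →]
≡ ¬x3 ∨ ¬¬x2 ∨ ((x4 ∧ ¬x2) ↔ x2)   [eliminate →]
≡ ¬x3 ∨ ¬¬x2 ∨ (((x4 ∧ ¬x2) → x2) ∧ (x2 → (x4 ∧ ¬x2)))   [eliminate ↔]
≡ ¬x3 ∨ ¬¬x2 ∨ ((¬(x4 ∧ ¬x2) ∨ x2) ∧ (x2 → (x4 ∧ ¬x2)))   [eliminate →]
≡ ¬x3 ∨ ¬¬x2 ∨ ((¬(x4 ∧ ¬x2) ∨ x2) ∧ (¬x2 ∨ (x4 ∧ ¬x2)))   [eliminate →]
≡ ¬x3 ∨ x2 ∨ ((¬(x4 ∧ ¬x2) ∨ x2) ∧ (¬x2 ∨ (x4 ∧ ¬x2)))   [double negation]
≡ ¬x3 ∨ x2 ∨ ((¬x4 ∨ ¬¬x2 ∨ x2) ∧ (¬x2 ∨ (x4 ∧ ¬x2)))   [De Morgan]
≡ ¬x3 ∨ x2 ∨ ((¬x4 ∨ x2 ∨ x2) ∧ (¬x2 ∨ (x4 ∧ ¬x2)))   [double negation]
≡ ¬x3 ∨ x2 ∨ (¬x4 ∧ ¬x2) ∨ (¬x4 ∧ x4 ∧ ¬x2) ∨ (x2 ∧ ¬x2) ∨ (x2 ∧ x4 ∧ ¬x2) ∨ (x2 ∧ ¬x2) ∨ (x2 ∧ x4 ∧ ¬x2)   [distribute ∧ over ∨]
≡ ¬x3 ∨ x2 ∨ (¬x4 ∧ ¬x2)   [simplify]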